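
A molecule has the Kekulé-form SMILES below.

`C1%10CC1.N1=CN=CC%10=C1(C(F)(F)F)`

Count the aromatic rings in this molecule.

1

The SMILES encodes a three-membered saturated carbon ring; a six-membered ring with nitrogens at positions 1 and 3 and three alternating double bonds.
The 3-membered ring has only sp³ atoms, so it is not fully conjugated — not aromatic (cyclopropane).
The 6-membered ring with two nitrogens (1,3) has a continuous p-orbital overlap around the ring; 3 ring double bonds give 6 π electrons. That satisfies 4n+2 with n=1, so it is aromatic (pyrimidine).
1 of the 2 rings is aromatic. Total: 1.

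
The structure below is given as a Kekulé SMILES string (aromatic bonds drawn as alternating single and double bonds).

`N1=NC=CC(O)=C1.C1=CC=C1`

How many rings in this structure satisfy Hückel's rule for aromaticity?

The SMILES encodes a six-membered ring with two adjacent nitrogens and three alternating double bonds; a four-membered carbon ring with two alternating C=C double bonds.
The 6-membered ring with two nitrogens (1,2) has a continuous p-orbital overlap around the ring; 3 ring double bonds give 6 π electrons. 6 = 4(1)+2, so it is aromatic (pyridazine).
The 4-membered ring has only sp² ring atoms; a planar conformation would have a fully conjugated π system of 4 electrons. But 4 = 4(1), which is 4n not 4n+2, so it is not aromatic (cyclobutadiene) — cyclobutadiene is antiaromatic and distorts to a rectangle.
1 of the 2 rings is aromatic. Total: 1.

1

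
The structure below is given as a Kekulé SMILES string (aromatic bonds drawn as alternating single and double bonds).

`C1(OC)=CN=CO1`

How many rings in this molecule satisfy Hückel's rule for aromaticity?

The SMILES encodes a five-membered ring with an oxygen at position 1 and a nitrogen at position 3 (in a C=N bond), with two double bonds.
The 5-membered ring with one oxygen and one =N– is fully conjugated (every ring atom contributes a p orbital); 2 ring double bonds (4 π electrons) plus a heteroatom lone pair (2) give 6 π electrons. 6 = 4(1)+2, so it is aromatic (oxazole).

1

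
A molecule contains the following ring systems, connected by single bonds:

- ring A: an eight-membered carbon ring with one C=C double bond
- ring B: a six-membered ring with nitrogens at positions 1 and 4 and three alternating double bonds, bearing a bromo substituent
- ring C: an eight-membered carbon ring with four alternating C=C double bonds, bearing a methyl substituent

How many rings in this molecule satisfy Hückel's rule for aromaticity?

1

Ring A has six sp³ carbons, so it is not fully conjugated — not aromatic (cyclooctene).
Ring B has a continuous p-orbital overlap around the ring; 3 ring double bonds give 6 π electrons. That satisfies 4n+2 with n=1, so ring B is aromatic (pyrazine).
Ring C has only sp² ring atoms; a planar conformation would have a fully conjugated π system of 8 electrons. But 8 = 4(2), which is 4n not 4n+2, so ring C is not aromatic (cyclooctatetraene) — cyclooctatetraene distorts into a non-planar tub to avoid antiaromaticity.
Aromatic: B. Total: 1.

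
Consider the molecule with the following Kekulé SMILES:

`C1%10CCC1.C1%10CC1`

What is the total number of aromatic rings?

0

The SMILES encodes a four-membered saturated carbon ring; a three-membered saturated carbon ring.
The 4-membered ring has only sp³ atoms, so it is not fully conjugated — not aromatic (cyclobutane).
The 3-membered ring has only sp³ atoms, so it is not fully conjugated — not aromatic (cyclopropane).
None of the rings are aromatic. Total: 0.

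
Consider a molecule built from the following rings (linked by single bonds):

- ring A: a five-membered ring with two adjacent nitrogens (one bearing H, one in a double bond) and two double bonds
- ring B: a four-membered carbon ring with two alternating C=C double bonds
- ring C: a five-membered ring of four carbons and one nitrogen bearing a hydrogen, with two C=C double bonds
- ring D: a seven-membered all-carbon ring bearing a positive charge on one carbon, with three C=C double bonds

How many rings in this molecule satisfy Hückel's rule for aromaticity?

Ring A is fully conjugated (every ring atom contributes a p orbital); 2 ring double bonds (4 π electrons) plus a heteroatom lone pair (2) give 6 π electrons. 6 = 4(1)+2, so ring A is aromatic (pyrazole).
Ring B has only sp² ring atoms; a planar conformation would have a fully conjugated π system of 4 electrons. But 4 = 4(1), which is 4n not 4n+2, so ring B is not aromatic (cyclobutadiene) — cyclobutadiene is antiaromatic and distorts to a rectangle.
Ring C has a continuous p-orbital overlap around the ring; 2 ring double bonds (4 π electrons) plus a heteroatom lone pair (2) give 6 π electrons. Since 6 = 4n+2 (n=1), ring C is aromatic (pyrrole).
Ring D is fully conjugated (every ring atom contributes a p orbital); 3 ring double bonds (6 π electrons) plus the carbocation's empty p orbital (0, but keeps the ring conjugated) give 6 π electrons. Since 6 = 4n+2 (n=1), ring D is aromatic (tropylium cation).
Aromatic: A, C, D. Total: 3.

3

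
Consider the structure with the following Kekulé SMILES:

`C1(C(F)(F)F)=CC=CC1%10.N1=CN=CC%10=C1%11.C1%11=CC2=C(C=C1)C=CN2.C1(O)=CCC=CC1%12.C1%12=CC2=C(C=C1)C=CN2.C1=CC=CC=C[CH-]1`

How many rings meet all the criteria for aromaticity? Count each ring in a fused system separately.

The SMILES encodes a five-membered carbon ring with two conjugated C=C double bonds and one sp³ carbon; a six-membered ring with nitrogens at positions 1 and 3 and three alternating double bonds; a six-membered carbon ring with three alternating C=C double bonds, fused to a five-membered ring containing one N–H nitrogen and two C=C double bonds; a six-membered carbon ring with two isolated C=C double bonds and two sp³ carbons; a six-membered carbon ring with three alternating C=C double bonds, fused to a five-membered ring containing one N–H nitrogen and two C=C double bonds; a seven-membered all-carbon ring bearing a negative charge on one carbon, with three C=C double bonds.
The 5-membered ring has one sp³ carbon, so it is not fully conjugated — not aromatic (cyclopentadiene).
The 6-membered ring with two nitrogens (1,3) has a continuous p-orbital overlap around the ring; 3 ring double bonds give 6 π electrons. Since 6 = 4n+2 (n=1), it is aromatic (pyrimidine).
The fused 6/5-membered bicyclic (with one N–H) is a single π system with 9 sp² atoms and 10 π electrons from ring double bonds plus a heteroatom lone pair. 10 = 4(2)+2, so the system is aromatic and both rings count as aromatic (indole).
The 6-membered ring has two sp³ carbons, so it is not fully conjugated — not aromatic (1,4-cyclohexadiene).
The fused 6/5-membered bicyclic (with one N–H) is a single π system with 9 sp² atoms and 10 π electrons from ring double bonds plus a heteroatom lone pair. 10 = 4(2)+2, so the system is aromatic and both rings count as aromatic (indole).
The 7-membered ring has only sp² ring atoms; a planar conformation would have a fully conjugated π system of 8 electrons. But 8 = 4(2), which is 4n not 4n+2, so it is not aromatic (cycloheptatrienyl anion).
5 of the 8 rings are aromatic. Total: 5.

5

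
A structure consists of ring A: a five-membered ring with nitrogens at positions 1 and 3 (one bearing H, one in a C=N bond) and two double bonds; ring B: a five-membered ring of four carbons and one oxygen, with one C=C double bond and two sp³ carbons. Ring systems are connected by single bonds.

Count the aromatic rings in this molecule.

Ring A is fully conjugated (every ring atom contributes a p orbital); 2 ring double bonds (4 π electrons) plus a heteroatom lone pair (2) give 6 π electrons. That satisfies 4n+2 with n=1, so ring A is aromatic (imidazole).
Ring B has two sp³ carbons, so it is not fully conjugated — not aromatic (2,3-dihydrofuran).
Aromatic: A. Total: 1.

1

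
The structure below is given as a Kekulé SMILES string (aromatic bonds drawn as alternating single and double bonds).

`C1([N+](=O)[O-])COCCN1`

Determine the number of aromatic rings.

The SMILES encodes a six-membered saturated ring with an oxygen and an N–H nitrogen at positions 1 and 4.
The 6-membered ring with one oxygen and one N–H (1,4) has only sp³ atoms, so it is not fully conjugated — not aromatic (morpholine).

0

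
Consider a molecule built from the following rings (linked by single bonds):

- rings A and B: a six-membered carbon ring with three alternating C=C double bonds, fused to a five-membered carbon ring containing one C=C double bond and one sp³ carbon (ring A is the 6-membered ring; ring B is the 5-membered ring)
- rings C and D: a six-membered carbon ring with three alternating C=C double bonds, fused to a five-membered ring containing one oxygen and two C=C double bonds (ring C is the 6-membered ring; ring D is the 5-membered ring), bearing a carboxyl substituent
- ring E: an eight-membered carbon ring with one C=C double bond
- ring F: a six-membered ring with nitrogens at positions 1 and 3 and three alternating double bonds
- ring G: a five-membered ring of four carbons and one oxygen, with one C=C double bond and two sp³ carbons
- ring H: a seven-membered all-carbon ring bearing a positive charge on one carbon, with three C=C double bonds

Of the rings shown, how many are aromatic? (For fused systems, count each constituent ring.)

Ring A has a continuous p-orbital overlap around the ring; 3 ring double bonds give 6 π electrons. That satisfies 4n+2 with n=1, so ring A is aromatic (benzene ring).
Ring B has one sp³ carbon, so it is not fully conjugated — not aromatic (cyclopentene ring).
Rings C and D form a fused bicyclic system (with one oxygen) with 9 sp² atoms and 10 π electrons from ring double bonds plus a heteroatom lone pair. 10 = 4(2)+2, so the system is aromatic and both rings count as aromatic (benzofuran).
Ring E has six sp³ carbons, so it is not fully conjugated — not aromatic (cyclooctene).
Ring F is fully conjugated (every ring atom contributes a p orbital); 3 ring double bonds give 6 π electrons. Since 6 = 4n+2 (n=1), ring F is aromatic (pyrimidine).
Ring G has two sp³ carbons, so it is not fully conjugated — not aromatic (2,3-dihydrofuran).
Ring H is planar and fully conjugated; 3 ring double bonds (6 π electrons) plus the carbocation's empty p orbital (0, but keeps the ring conjugated) give 6 π electrons. Since 6 = 4n+2 (n=1), ring H is aromatic (tropylium cation).
Aromatic: A, C, D, F, H. Total: 5.

5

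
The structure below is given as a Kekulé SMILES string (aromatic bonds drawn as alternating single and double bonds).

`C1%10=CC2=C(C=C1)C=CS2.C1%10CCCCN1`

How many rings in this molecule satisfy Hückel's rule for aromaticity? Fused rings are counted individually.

The SMILES encodes a six-membered carbon ring with three alternating C=C double bonds, fused to a five-membered ring containing one sulfur and two C=C double bonds; a six-membered saturated ring of five carbons and one N–H nitrogen.
The fused 6/5-membered bicyclic (with one sulfur) is a single π system with 9 sp² atoms and 10 π electrons from ring double bonds plus a heteroatom lone pair. 10 = 4(2)+2, so the system is aromatic and both rings count as aromatic (benzothiophene).
The 6-membered ring with one N–H has only sp³ atoms, so it is not fully conjugated — not aromatic (piperidine).
2 of the 3 rings are aromatic. Total: 2.

2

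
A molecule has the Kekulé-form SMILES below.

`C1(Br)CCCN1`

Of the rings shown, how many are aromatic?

0

The SMILES encodes a five-membered saturated ring of four carbons and one N–H nitrogen.
The 5-membered ring with one N–H has only sp³ atoms, so it is not fully conjugated — not aromatic (pyrrolidine).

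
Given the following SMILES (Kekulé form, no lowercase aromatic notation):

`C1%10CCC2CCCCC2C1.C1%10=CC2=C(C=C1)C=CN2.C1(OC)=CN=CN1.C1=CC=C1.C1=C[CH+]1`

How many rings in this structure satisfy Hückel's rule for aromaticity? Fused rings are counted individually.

4

The SMILES encodes two fused six-membered saturated carbon rings; a six-membered carbon ring with three alternating C=C double bonds, fused to a five-membered ring containing one N–H nitrogen and two C=C double bonds; a five-membered ring with nitrogens at positions 1 and 3 (one bearing H, one in a C=N bond) and two double bonds; a four-membered carbon ring with two alternating C=C double bonds; a three-membered all-carbon ring bearing a positive charge on one carbon, with one C=C double bond.
The 6-membered ring has only sp³ atoms, so it is not fully conjugated — not aromatic (cyclohexane ring).
The second 6-membered ring has only sp³ atoms, so it is not fully conjugated — not aromatic (cyclohexane ring).
The fused 6/5-membered bicyclic (with one N–H) is a single π system with 9 sp² atoms and 10 π electrons from ring double bonds plus a heteroatom lone pair. 10 = 4(2)+2, so the system is aromatic and both rings count as aromatic (indole).
The 5-membered ring with two nitrogens (one N–H, one =N–) is fully conjugated (every ring atom contributes a p orbital); 2 ring double bonds (4 π electrons) plus a heteroatom lone pair (2) give 6 π electrons. Since 6 = 4n+2 (n=1), it is aromatic (imidazole).
The 4-membered ring has only sp² ring atoms; a planar conformation would have a fully conjugated π system of 4 electrons. But 4 = 4(1), which is 4n not 4n+2, so it is not aromatic (cyclobutadiene) — cyclobutadiene is antiaromatic and distorts to a rectangle.
The 3-membered ring has a continuous p-orbital overlap around the ring; 1 ring double bond (2 π electrons) plus the carbocation's empty p orbital (0, but keeps the ring conjugated) give 2 π electrons. That satisfies 4n+2 with n=0, so it is aromatic (cyclopropenyl cation).
4 of the 7 rings are aromatic. Total: 4.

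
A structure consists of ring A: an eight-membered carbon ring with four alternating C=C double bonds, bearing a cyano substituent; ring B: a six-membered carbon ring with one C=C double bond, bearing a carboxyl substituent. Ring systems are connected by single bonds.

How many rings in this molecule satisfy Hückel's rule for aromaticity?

Ring A has only sp² ring atoms; a planar conformation would have a fully conjugated π system of 8 electrons. But 8 = 4(2), which is 4n not 4n+2, so ring A is not aromatic (cyclooctatetraene) — cyclooctatetraene distorts into a non-planar tub to avoid antiaromaticity.
Ring B has four sp³ carbons, so it is not fully conjugated — not aromatic (cyclohexene).
No ring is aromatic. Total: 0.

0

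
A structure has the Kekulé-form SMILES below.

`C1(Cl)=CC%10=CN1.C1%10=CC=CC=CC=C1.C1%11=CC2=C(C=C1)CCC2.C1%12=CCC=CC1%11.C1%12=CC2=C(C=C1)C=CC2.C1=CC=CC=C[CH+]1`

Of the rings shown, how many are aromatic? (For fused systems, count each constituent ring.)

4

The SMILES encodes a five-membered ring of four carbons and one nitrogen bearing a hydrogen, with two C=C double bonds; an eight-membered carbon ring with four alternating C=C double bonds; a six-membered carbon ring with three alternating C=C double bonds, fused to a saturated five-membered carbon ring; a six-membered carbon ring with two isolated C=C double bonds and two sp³ carbons; a six-membered carbon ring with three alternating C=C double bonds, fused to a five-membered carbon ring containing one C=C double bond and one sp³ carbon; a seven-membered all-carbon ring bearing a positive charge on one carbon, with three C=C double bonds.
The 5-membered ring with one N–H is fully conjugated (every ring atom contributes a p orbital); 2 ring double bonds (4 π electrons) plus a heteroatom lone pair (2) give 6 π electrons. Since 6 = 4n+2 (n=1), it is aromatic (pyrrole).
The 8-membered ring has only sp² ring atoms; a planar conformation would have a fully conjugated π system of 8 electrons. But 8 = 4(2), which is 4n not 4n+2, so it is not aromatic (cyclooctatetraene) — cyclooctatetraene distorts into a non-planar tub to avoid antiaromaticity.
The 6-membered ring is fully conjugated (every ring atom contributes a p orbital); 3 ring double bonds give 6 π electrons. That satisfies 4n+2 with n=1, so it is aromatic (benzene ring).
The 5-membered ring has three sp³ carbons, so it is not fully conjugated — not aromatic (cyclopentane ring).
The second 6-membered ring has two sp³ carbons, so it is not fully conjugated — not aromatic (1,4-cyclohexadiene).
The third 6-membered ring is fully conjugated (every ring atom contributes a p orbital); 3 ring double bonds give 6 π electrons. Since 6 = 4n+2 (n=1), it is aromatic (benzene ring).
The second 5-membered ring has one sp³ carbon, so it is not fully conjugated — not aromatic (cyclopentene ring).
The 7-membered ring has a continuous p-orbital overlap around the ring; 3 ring double bonds (6 π electrons) plus the carbocation's empty p orbital (0, but keeps the ring conjugated) give 6 π electrons. Since 6 = 4n+2 (n=1), it is aromatic (tropylium cation).
4 of the 8 rings are aromatic. Total: 4.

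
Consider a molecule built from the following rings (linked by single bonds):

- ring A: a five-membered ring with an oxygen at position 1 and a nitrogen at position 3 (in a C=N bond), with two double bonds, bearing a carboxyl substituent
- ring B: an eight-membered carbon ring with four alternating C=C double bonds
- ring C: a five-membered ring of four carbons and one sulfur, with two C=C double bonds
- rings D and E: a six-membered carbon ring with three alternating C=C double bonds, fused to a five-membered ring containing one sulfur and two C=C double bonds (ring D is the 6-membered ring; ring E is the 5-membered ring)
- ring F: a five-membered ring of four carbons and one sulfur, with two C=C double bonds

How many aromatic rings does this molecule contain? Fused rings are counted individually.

5

Ring A is fully conjugated (every ring atom contributes a p orbital); 2 ring double bonds (4 π electrons) plus a heteroatom lone pair (2) give 6 π electrons. 6 = 4(1)+2, so ring A is aromatic (oxazole).
Ring B has only sp² ring atoms; a planar conformation would have a fully conjugated π system of 8 electrons. But 8 = 4(2), which is 4n not 4n+2, so ring B is not aromatic (cyclooctatetraene) — cyclooctatetraene distorts into a non-planar tub to avoid antiaromaticity.
Ring C is planar and fully conjugated; 2 ring double bonds (4 π electrons) plus a heteroatom lone pair (2) give 6 π electrons. 6 = 4(1)+2, so ring C is aromatic (thiophene).
Rings D and E form a fused bicyclic system (with one sulfur) with 9 sp² atoms and 10 π electrons from ring double bonds plus a heteroatom lone pair. 10 = 4(2)+2, so the system is aromatic and both rings count as aromatic (benzothiophene).
Ring F has a continuous p-orbital overlap around the ring; 2 ring double bonds (4 π electrons) plus a heteroatom lone pair (2) give 6 π electrons. 6 = 4(1)+2, so ring F is aromatic (thiophene).
Aromatic: A, C, D, E, F. Total: 5.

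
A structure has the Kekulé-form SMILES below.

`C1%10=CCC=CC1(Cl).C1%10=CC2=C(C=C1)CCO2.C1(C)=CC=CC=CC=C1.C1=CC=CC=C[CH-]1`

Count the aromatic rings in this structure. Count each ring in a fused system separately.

1

The SMILES encodes a six-membered carbon ring with two isolated C=C double bonds and two sp³ carbons; a six-membered carbon ring with three alternating C=C double bonds, fused to a five-membered ring containing one oxygen and two sp³ carbons; an eight-membered carbon ring with four alternating C=C double bonds; a seven-membered all-carbon ring bearing a negative charge on one carbon, with three C=C double bonds.
The 6-membered ring has two sp³ carbons, so it is not fully conjugated — not aromatic (1,4-cyclohexadiene).
The second 6-membered ring is planar and fully conjugated; 3 ring double bonds give 6 π electrons. That satisfies 4n+2 with n=1, so it is aromatic (benzene ring).
The 5-membered ring with one oxygen has two sp³ carbons, so it is not fully conjugated — not aromatic (oxolane ring).
The 8-membered ring has only sp² ring atoms; a planar conformation would have a fully conjugated π system of 8 electrons. But 8 = 4(2), which is 4n not 4n+2, so it is not aromatic (cyclooctatetraene) — cyclooctatetraene distorts into a non-planar tub to avoid antiaromaticity.
The 7-membered ring has only sp² ring atoms; a planar conformation would have a fully conjugated π system of 8 electrons. But 8 = 4(2), which is 4n not 4n+2, so it is not aromatic (cycloheptatrienyl anion).
1 of the 5 rings is aromatic. Total: 1.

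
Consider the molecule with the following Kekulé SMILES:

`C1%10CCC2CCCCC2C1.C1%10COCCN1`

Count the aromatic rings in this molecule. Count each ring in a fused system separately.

0

The SMILES encodes two fused six-membered saturated carbon rings; a six-membered saturated ring with an oxygen and an N–H nitrogen at positions 1 and 4.
The 6-membered ring has only sp³ atoms, so it is not fully conjugated — not aromatic (cyclohexane ring).
The second 6-membered ring has only sp³ atoms, so it is not fully conjugated — not aromatic (cyclohexane ring).
The 6-membered ring with one oxygen and one N–H (1,4) has only sp³ atoms, so it is not fully conjugated — not aromatic (morpholine).
None of the rings are aromatic. Total: 0.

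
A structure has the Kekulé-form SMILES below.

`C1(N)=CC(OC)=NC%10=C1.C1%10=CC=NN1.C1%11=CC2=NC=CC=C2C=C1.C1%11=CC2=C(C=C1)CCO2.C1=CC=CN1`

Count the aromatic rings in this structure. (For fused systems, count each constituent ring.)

The SMILES encodes a six-membered ring of five carbons and one nitrogen with three alternating double bonds; a five-membered ring with two adjacent nitrogens (one bearing H, one in a double bond) and two double bonds; two fused six-membered rings, each with three alternating double bonds; one ring is all carbon and the other has one ring nitrogen; a six-membered carbon ring with three alternating C=C double bonds, fused to a five-membered ring containing one oxygen and two sp³ carbons; a five-membered ring of four carbons and one nitrogen bearing a hydrogen, with two C=C double bonds.
The 6-membered ring with one nitrogen is planar and fully conjugated; 3 ring double bonds give 6 π electrons. 6 = 4(1)+2, so it is aromatic (pyridine).
The 5-membered ring with two adjacent nitrogens (one N–H, one =N–) is fully conjugated (every ring atom contributes a p orbital); 2 ring double bonds (4 π electrons) plus a heteroatom lone pair (2) give 6 π electrons. 6 = 4(1)+2, so it is aromatic (pyrazole).
The fused 6/6-membered bicyclic (with one nitrogen) is a single π system with 10 sp² atoms and 10 π electrons from ring double bonds. 10 = 4(2)+2, so the system is aromatic and both rings count as aromatic (quinoline).
The 6-membered ring has a continuous p-orbital overlap around the ring; 3 ring double bonds give 6 π electrons. 6 = 4(1)+2, so it is aromatic (benzene ring).
The 5-membered ring with one oxygen has two sp³ carbons, so it is not fully conjugated — not aromatic (oxolane ring).
The 5-membered ring with one N–H has a continuous p-orbital overlap around the ring; 2 ring double bonds (4 π electrons) plus a heteroatom lone pair (2) give 6 π electrons. That satisfies 4n+2 with n=1, so it is aromatic (pyrrole).
6 of the 7 rings are aromatic. Total: 6.

6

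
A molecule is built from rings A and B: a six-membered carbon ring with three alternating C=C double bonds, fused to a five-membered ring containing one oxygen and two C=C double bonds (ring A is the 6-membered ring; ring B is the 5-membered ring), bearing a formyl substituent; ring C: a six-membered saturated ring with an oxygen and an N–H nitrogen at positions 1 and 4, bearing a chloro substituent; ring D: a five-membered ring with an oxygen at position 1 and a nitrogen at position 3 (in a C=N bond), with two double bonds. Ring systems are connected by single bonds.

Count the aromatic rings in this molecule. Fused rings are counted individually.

3

Rings A and B form a fused bicyclic system (with one oxygen) with 9 sp² atoms and 10 π electrons from ring double bonds plus a heteroatom lone pair. 10 = 4(2)+2, so the system is aromatic and both rings count as aromatic (benzofuran).
Ring C has only sp³ atoms, so it is not fully conjugated — not aromatic (morpholine).
Ring D has a continuous p-orbital overlap around the ring; 2 ring double bonds (4 π electrons) plus a heteroatom lone pair (2) give 6 π electrons. 6 = 4(1)+2, so ring D is aromatic (oxazole).
Aromatic: A, B, D. Total: 3.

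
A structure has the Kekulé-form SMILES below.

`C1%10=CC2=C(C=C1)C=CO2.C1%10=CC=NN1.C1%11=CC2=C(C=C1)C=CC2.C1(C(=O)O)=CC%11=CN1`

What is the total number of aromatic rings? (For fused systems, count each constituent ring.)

5

The SMILES encodes a six-membered carbon ring with three alternating C=C double bonds, fused to a five-membered ring containing one oxygen and two C=C double bonds; a five-membered ring with two adjacent nitrogens (one bearing H, one in a double bond) and two double bonds; a six-membered carbon ring with three alternating C=C double bonds, fused to a five-membered carbon ring containing one C=C double bond and one sp³ carbon; a five-membered ring of four carbons and one nitrogen bearing a hydrogen, with two C=C double bonds.
The fused 6/5-membered bicyclic (with one oxygen) is a single π system with 9 sp² atoms and 10 π electrons from ring double bonds plus a heteroatom lone pair. 10 = 4(2)+2, so the system is aromatic and both rings count as aromatic (benzofuran).
The 5-membered ring with two adjacent nitrogens (one N–H, one =N–) is planar and fully conjugated; 2 ring double bonds (4 π electrons) plus a heteroatom lone pair (2) give 6 π electrons. 6 = 4(1)+2, so it is aromatic (pyrazole).
The 6-membered ring is fully conjugated (every ring atom contributes a p orbital); 3 ring double bonds give 6 π electrons. 6 = 4(1)+2, so it is aromatic (benzene ring).
The 5-membered ring has one sp³ carbon, so it is not fully conjugated — not aromatic (cyclopentene ring).
The 5-membered ring with one N–H is planar and fully conjugated; 2 ring double bonds (4 π electrons) plus a heteroatom lone pair (2) give 6 π electrons. That satisfies 4n+2 with n=1, so it is aromatic (pyrrole).
5 of the 6 rings are aromatic. Total: 5.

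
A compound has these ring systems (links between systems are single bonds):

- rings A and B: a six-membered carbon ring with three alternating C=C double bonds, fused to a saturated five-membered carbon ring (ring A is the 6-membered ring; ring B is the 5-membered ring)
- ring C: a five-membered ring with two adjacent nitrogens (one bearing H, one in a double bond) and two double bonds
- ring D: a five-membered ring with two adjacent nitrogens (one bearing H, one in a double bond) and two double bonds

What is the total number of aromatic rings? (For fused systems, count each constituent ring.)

3

Ring A is fully conjugated (every ring atom contributes a p orbital); 3 ring double bonds give 6 π electrons. That satisfies 4n+2 with n=1, so ring A is aromatic (benzene ring).
Ring B has three sp³ carbons, so it is not fully conjugated — not aromatic (cyclopentane ring).
Ring C is planar and fully conjugated; 2 ring double bonds (4 π electrons) plus a heteroatom lone pair (2) give 6 π electrons. Since 6 = 4n+2 (n=1), ring C is aromatic (pyrazole).
Ring D has a continuous p-orbital overlap around the ring; 2 ring double bonds (4 π electrons) plus a heteroatom lone pair (2) give 6 π electrons. That satisfies 4n+2 with n=1, so ring D is aromatic (pyrazole).
Aromatic: A, C, D. Total: 3.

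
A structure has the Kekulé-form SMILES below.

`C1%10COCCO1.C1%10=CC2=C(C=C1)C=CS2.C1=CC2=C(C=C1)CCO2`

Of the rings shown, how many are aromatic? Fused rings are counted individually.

3

The SMILES encodes a six-membered saturated ring with oxygens at positions 1 and 4; a six-membered carbon ring with three alternating C=C double bonds, fused to a five-membered ring containing one sulfur and two C=C double bonds; a six-membered carbon ring with three alternating C=C double bonds, fused to a five-membered ring containing one oxygen and two sp³ carbons.
The 6-membered ring with two oxygens (1,4) has only sp³ atoms, so it is not fully conjugated — not aromatic (1,4-dioxane).
The fused 6/5-membered bicyclic (with one sulfur) is a single π system with 9 sp² atoms and 10 π electrons from ring double bonds plus a heteroatom lone pair. 10 = 4(2)+2, so the system is aromatic and both rings count as aromatic (benzothiophene).
The 6-membered ring is planar and fully conjugated; 3 ring double bonds give 6 π electrons. Since 6 = 4n+2 (n=1), it is aromatic (benzene ring).
The 5-membered ring with one oxygen has two sp³ carbons, so it is not fully conjugated — not aromatic (oxolane ring).
3 of the 5 rings are aromatic. Total: 3.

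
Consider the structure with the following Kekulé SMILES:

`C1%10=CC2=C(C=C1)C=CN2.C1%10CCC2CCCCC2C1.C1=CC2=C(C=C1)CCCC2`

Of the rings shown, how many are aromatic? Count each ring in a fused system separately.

3

The SMILES encodes a six-membered carbon ring with three alternating C=C double bonds, fused to a five-membered ring containing one N–H nitrogen and two C=C double bonds; two fused six-membered saturated carbon rings; a six-membered carbon ring with three alternating C=C double bonds, fused to a saturated six-membered carbon ring.
The fused 6/5-membered bicyclic (with one N–H) is a single π system with 9 sp² atoms and 10 π electrons from ring double bonds plus a heteroatom lone pair. 10 = 4(2)+2, so the system is aromatic and both rings count as aromatic (indole).
The 6-membered ring has only sp³ atoms, so it is not fully conjugated — not aromatic (cyclohexane ring).
The second 6-membered ring has only sp³ atoms, so it is not fully conjugated — not aromatic (cyclohexane ring).
The third 6-membered ring is fully conjugated (every ring atom contributes a p orbital); 3 ring double bonds give 6 π electrons. Since 6 = 4n+2 (n=1), it is aromatic (benzene ring).
The fourth 6-membered ring has four sp³ carbons, so it is not fully conjugated — not aromatic (cyclohexane ring).
3 of the 6 rings are aromatic. Total: 3.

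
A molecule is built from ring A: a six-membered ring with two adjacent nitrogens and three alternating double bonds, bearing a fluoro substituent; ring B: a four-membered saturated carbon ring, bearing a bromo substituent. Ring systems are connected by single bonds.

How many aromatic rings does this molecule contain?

1

Ring A is planar and fully conjugated; 3 ring double bonds give 6 π electrons. Since 6 = 4n+2 (n=1), ring A is aromatic (pyridazine).
Ring B has only sp³ atoms, so it is not fully conjugated — not aromatic (cyclobutane).
Aromatic: A. Total: 1.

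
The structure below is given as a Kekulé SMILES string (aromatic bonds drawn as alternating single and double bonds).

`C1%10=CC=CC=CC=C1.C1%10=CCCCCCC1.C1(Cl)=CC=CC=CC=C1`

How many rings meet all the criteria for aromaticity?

0

The SMILES encodes an eight-membered carbon ring with four alternating C=C double bonds; an eight-membered carbon ring with one C=C double bond; an eight-membered carbon ring with four alternating C=C double bonds.
The 8-membered ring has only sp² ring atoms; a planar conformation would have a fully conjugated π system of 8 electrons. But 8 = 4(2), which is 4n not 4n+2, so it is not aromatic (cyclooctatetraene) — cyclooctatetraene distorts into a non-planar tub to avoid antiaromaticity.
The second 8-membered ring has six sp³ carbons, so it is not fully conjugated — not aromatic (cyclooctene).
The third 8-membered ring has only sp² ring atoms; a planar conformation would have a fully conjugated π system of 8 electrons. But 8 = 4(2), which is 4n not 4n+2, so it is not aromatic (cyclooctatetraene) — cyclooctatetraene distorts into a non-planar tub to avoid antiaromaticity.
None of the rings are aromatic. Total: 0.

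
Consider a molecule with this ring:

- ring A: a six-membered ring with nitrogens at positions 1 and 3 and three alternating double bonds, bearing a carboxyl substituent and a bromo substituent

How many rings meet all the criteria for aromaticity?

Ring A has a continuous p-orbital overlap around the ring; 3 ring double bonds give 6 π electrons. Since 6 = 4n+2 (n=1), ring A is aromatic (pyrimidine).

1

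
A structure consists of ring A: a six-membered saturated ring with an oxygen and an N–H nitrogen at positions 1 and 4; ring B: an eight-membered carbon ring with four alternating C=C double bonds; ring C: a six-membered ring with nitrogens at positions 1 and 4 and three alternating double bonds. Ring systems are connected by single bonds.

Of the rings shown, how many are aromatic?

Ring A has only sp³ atoms, so it is not fully conjugated — not aromatic (morpholine).
Ring B has only sp² ring atoms; a planar conformation would have a fully conjugated π system of 8 electrons. But 8 = 4(2), which is 4n not 4n+2, so ring B is not aromatic (cyclooctatetraene) — cyclooctatetraene distorts into a non-planar tub to avoid antiaromaticity.
Ring C is planar and fully conjugated; 3 ring double bonds give 6 π electrons. Since 6 = 4n+2 (n=1), ring C is aromatic (pyrazine).
Aromatic: C. Total: 1.

1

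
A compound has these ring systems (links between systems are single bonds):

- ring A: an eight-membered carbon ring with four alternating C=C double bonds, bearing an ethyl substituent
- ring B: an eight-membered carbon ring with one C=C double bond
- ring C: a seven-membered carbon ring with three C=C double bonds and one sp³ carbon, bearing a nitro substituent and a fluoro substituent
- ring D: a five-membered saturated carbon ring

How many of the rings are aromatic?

Ring A has only sp² ring atoms; a planar conformation would have a fully conjugated π system of 8 electrons. But 8 = 4(2), which is 4n not 4n+2, so ring A is not aromatic (cyclooctatetraene) — cyclooctatetraene distorts into a non-planar tub to avoid antiaromaticity.
Ring B has six sp³ carbons, so it is not fully conjugated — not aromatic (cyclooctene).
Ring C has one sp³ carbon, so it is not fully conjugated — not aromatic (cycloheptatriene).
Ring D has only sp³ atoms, so it is not fully conjugated — not aromatic (cyclopentane).
No ring is aromatic. Total: 0.

0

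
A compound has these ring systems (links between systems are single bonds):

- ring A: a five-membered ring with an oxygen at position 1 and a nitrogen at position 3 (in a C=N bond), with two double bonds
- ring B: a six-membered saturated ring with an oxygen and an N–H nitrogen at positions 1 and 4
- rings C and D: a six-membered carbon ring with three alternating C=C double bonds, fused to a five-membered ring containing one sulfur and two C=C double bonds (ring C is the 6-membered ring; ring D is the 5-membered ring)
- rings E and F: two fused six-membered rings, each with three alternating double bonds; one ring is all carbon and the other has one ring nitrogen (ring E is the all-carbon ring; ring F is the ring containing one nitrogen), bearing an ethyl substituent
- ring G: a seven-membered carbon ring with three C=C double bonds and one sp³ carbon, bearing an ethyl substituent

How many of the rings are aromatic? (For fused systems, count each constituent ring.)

5

Ring A has a continuous p-orbital overlap around the ring; 2 ring double bonds (4 π electrons) plus a heteroatom lone pair (2) give 6 π electrons. Since 6 = 4n+2 (n=1), ring A is aromatic (oxazole).
Ring B has only sp³ atoms, so it is not fully conjugated — not aromatic (morpholine).
Rings C and D form a fused bicyclic system (with one sulfur) with 9 sp² atoms and 10 π electrons from ring double bonds plus a heteroatom lone pair. 10 = 4(2)+2, so the system is aromatic and both rings count as aromatic (benzothiophene).
Rings E and F form a fused bicyclic system (with one nitrogen) with 10 sp² atoms and 10 π electrons from ring double bonds. 10 = 4(2)+2, so the system is aromatic and both rings count as aromatic (quinoline).
Ring G has one sp³ carbon, so it is not fully conjugated — not aromatic (cycloheptatriene).
Aromatic: A, C, D, E, F. Total: 5.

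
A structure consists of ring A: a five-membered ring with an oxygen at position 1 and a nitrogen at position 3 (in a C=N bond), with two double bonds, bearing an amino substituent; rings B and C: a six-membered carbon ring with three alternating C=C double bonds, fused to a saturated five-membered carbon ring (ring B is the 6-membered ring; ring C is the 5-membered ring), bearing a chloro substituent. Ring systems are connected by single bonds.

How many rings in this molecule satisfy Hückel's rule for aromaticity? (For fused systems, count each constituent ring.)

Ring A is fully conjugated (every ring atom contributes a p orbital); 2 ring double bonds (4 π electrons) plus a heteroatom lone pair (2) give 6 π electrons. Since 6 = 4n+2 (n=1), ring A is aromatic (oxazole).
Ring B is fully conjugated (every ring atom contributes a p orbital); 3 ring double bonds give 6 π electrons. 6 = 4(1)+2, so ring B is aromatic (benzene ring).
Ring C has three sp³ carbons, so it is not fully conjugated — not aromatic (cyclopentane ring).
Aromatic: A, B. Total: 2.

2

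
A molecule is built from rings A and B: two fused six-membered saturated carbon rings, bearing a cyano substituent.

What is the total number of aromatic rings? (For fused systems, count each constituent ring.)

Ring A has only sp³ atoms, so it is not fully conjugated — not aromatic (cyclohexane ring).
Ring B has only sp³ atoms, so it is not fully conjugated — not aromatic (cyclohexane ring).
No ring is aromatic. Total: 0.

0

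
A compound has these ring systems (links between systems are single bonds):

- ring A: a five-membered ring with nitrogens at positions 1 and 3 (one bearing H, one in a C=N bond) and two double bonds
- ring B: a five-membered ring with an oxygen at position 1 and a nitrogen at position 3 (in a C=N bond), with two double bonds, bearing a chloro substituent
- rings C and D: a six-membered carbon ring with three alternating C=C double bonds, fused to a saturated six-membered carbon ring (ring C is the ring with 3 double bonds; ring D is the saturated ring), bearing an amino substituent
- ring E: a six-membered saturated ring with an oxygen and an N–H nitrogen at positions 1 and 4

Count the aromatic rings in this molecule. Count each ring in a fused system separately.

3

Ring A is fully conjugated (every ring atom contributes a p orbital); 2 ring double bonds (4 π electrons) plus a heteroatom lone pair (2) give 6 π electrons. That satisfies 4n+2 with n=1, so ring A is aromatic (imidazole).
Ring B is planar and fully conjugated; 2 ring double bonds (4 π electrons) plus a heteroatom lone pair (2) give 6 π electrons. 6 = 4(1)+2, so ring B is aromatic (oxazole).
Ring C is fully conjugated (every ring atom contributes a p orbital); 3 ring double bonds give 6 π electrons. That satisfies 4n+2 with n=1, so ring C is aromatic (benzene ring).
Ring D has four sp³ carbons, so it is not fully conjugated — not aromatic (cyclohexane ring).
Ring E has only sp³ atoms, so it is not fully conjugated — not aromatic (morpholine).
Aromatic: A, B, C. Total: 3.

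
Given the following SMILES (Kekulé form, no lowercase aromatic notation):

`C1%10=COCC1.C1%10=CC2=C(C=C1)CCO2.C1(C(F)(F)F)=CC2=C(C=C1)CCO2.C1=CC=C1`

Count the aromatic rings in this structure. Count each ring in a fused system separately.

2

The SMILES encodes a five-membered ring of four carbons and one oxygen, with one C=C double bond and two sp³ carbons; a six-membered carbon ring with three alternating C=C double bonds, fused to a five-membered ring containing one oxygen and two sp³ carbons; a six-membered carbon ring with three alternating C=C double bonds, fused to a five-membered ring containing one oxygen and two sp³ carbons; a four-membered carbon ring with two alternating C=C double bonds.
The 5-membered ring with one oxygen has two sp³ carbons, so it is not fully conjugated — not aromatic (2,3-dihydrofuran).
The 6-membered ring is fully conjugated (every ring atom contributes a p orbital); 3 ring double bonds give 6 π electrons. Since 6 = 4n+2 (n=1), it is aromatic (benzene ring).
The second 5-membered ring with one oxygen has two sp³ carbons, so it is not fully conjugated — not aromatic (oxolane ring).
The second 6-membered ring has a continuous p-orbital overlap around the ring; 3 ring double bonds give 6 π electrons. 6 = 4(1)+2, so it is aromatic (benzene ring).
The third 5-membered ring with one oxygen has two sp³ carbons, so it is not fully conjugated — not aromatic (oxolane ring).
The 4-membered ring has only sp² ring atoms; a planar conformation would have a fully conjugated π system of 4 electrons. But 4 = 4(1), which is 4n not 4n+2, so it is not aromatic (cyclobutadiene) — cyclobutadiene is antiaromatic and distorts to a rectangle.
2 of the 6 rings are aromatic. Total: 2.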